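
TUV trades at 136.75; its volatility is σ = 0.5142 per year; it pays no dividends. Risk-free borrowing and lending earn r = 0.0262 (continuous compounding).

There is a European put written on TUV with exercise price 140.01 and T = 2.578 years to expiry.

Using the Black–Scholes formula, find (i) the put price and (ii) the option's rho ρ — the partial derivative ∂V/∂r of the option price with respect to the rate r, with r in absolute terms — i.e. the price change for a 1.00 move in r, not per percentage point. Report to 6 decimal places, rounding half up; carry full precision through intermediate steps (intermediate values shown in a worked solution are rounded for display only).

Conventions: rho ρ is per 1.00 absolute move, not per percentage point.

price = 39.967043
ρ = -216.052656

σ√T = 0.5142·√2.578 = 0.825607
d₁ = (ln(S/K) + (r+σ²/2)T) / (σ√T) = (ln(136.75/140.01) + (0.0262+0.5142²/2)·2.578) / 0.825607 = (-0.023559 + 0.408357) / 0.825607 = 0.466079
d₂ = d₁ − σ√T = 0.466079 − 0.825607 = -0.359529
e^{−rT} = 0.934687
N(−d₁) = 0.320580,  N(−d₂) = 0.640400
Put price V = K·e^{−rT}·N(−d₂) − S·N(−d₁) = 83.806306 − 43.839263 = 39.967043
ρ = −K·T·e^{−rT}·N(−d₂) = -216.052656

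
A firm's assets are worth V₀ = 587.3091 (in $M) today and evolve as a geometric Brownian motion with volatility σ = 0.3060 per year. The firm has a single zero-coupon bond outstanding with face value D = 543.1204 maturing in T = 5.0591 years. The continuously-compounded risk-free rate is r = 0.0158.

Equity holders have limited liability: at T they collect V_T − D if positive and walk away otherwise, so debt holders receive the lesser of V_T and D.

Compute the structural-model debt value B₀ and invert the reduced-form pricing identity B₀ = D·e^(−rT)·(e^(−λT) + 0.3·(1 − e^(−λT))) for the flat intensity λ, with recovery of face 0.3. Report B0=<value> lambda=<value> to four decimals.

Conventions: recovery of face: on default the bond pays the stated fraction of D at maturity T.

With assets at 587.3091 and a single debt payment of 543.1204 at 5.0591 years:
d₁ = [ln(V₀/D) + (r + σ²/2)T] / (σ√T)
   = [ln(587.3091/543.1204) + (0.0158 + 0.5·0.3060²)·5.0591] / (0.3060·√5.0591)
   = [0.078220 + 0.316791] / 0.688269 = 0.573920
d₂ = d₁ − σ√T = 0.573920 − 0.688269 = -0.114349
N(d₁) = 0.716989,  N(d₂) = 0.454481,  e^(−rT) = 0.923177
E₀ = V₀·N(d₁) − D·e^(−rT)·N(d₂)
   = 587.3091·0.716989 − 543.1204·0.923177·0.454481 = 193.219158
B₀ = V₀ − E₀ = 587.3091 − 193.219158 = 394.089942
e^(−λT) = (B₀·e^(rT)/D − 0.3)/(1 − 0.3) = (394.0899·1.083215/543.1204 − 0.3)/0.7 = 0.69426359
λ = −ln(0.69426359)/5.0591 = 0.072128

B0=394.0899 lambda=0.0721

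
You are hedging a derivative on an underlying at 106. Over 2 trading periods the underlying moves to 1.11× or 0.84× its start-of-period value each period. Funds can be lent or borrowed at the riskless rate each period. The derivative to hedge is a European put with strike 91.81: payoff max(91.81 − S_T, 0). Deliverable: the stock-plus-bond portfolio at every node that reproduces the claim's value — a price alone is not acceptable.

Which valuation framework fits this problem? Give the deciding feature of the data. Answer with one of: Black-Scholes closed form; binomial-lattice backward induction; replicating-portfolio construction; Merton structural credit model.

Key observation: the task asks for the hedge itself — share and bond holdings at every node of the 2-period tree on spot 106 with factors 1.11/0.84 — which is exactly what the replicating-portfolio construction produces.

framework: replicating-portfolio construction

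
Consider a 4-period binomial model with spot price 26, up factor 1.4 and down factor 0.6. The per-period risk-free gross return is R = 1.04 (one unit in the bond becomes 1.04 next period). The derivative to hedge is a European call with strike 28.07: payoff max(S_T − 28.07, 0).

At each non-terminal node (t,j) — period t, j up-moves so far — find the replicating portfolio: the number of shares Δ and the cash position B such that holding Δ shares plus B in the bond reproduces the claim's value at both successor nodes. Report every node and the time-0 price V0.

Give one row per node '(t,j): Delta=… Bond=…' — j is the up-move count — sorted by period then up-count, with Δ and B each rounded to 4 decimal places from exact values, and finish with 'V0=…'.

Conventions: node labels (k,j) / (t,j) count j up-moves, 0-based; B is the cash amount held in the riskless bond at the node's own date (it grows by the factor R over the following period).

(0,0): Delta=0.6631 Bond=-7.8502
(1,0): Delta=0.3302 Bond=-2.9722
(1,1): Delta=0.7798 Bond=-12.4122
(2,0): Delta=0.0000 Bond=0.0000
(2,1): Delta=0.4460 Bond=-5.6202
(2,2): Delta=0.8968 Bond=-18.8721
(3,0): Delta=0.0000 Bond=0.0000
(3,1): Delta=0.0000 Bond=0.0000
(3,2): Delta=0.6024 Bond=-10.6272
(3,3): Delta=1.0000 Bond=-26.9904
V0=9.3895

Since d<R<u, set p* = (R−d)/(u−d) = 0.5500; price each node as the discounted p*-expectation of its children.
Payoffs at expiry: V(4,0)=0.0000, V(4,1)=0.0000, V(4,2)=0.0000, V(4,3)=14.7364, V(4,4)=71.8116
  t=3,j=0: stock 5.6160 → up 7.8624 (V=0.0000), down 3.3696 (V=0.0000). Price 0.0000; hedge Δ=0.0000, bond B=0.0000.
  t=3,j=1: stock 13.1040 → up 18.3456 (V=0.0000), down 7.8624 (V=0.0000). Price 0.0000; hedge Δ=0.0000, bond B=0.0000.
  t=3,j=2: stock 30.5760 → up 42.8064 (V=14.7364), down 18.3456 (V=0.0000). Price 7.7933; hedge Δ=0.6024, bond B=-10.6272.
  t=3,j=3: stock 71.3440 → up 99.8816 (V=71.8116), down 42.8064 (V=14.7364). Price 44.3536; hedge Δ=1.0000, bond B=-26.9904.
  t=2,j=0: stock 9.3600 → up 13.1040 (V=0.0000), down 5.6160 (V=0.0000). Price 0.0000; hedge Δ=0.0000, bond B=0.0000.
  t=2,j=1: stock 21.8400 → up 30.5760 (V=7.7933), down 13.1040 (V=0.0000). Price 4.1215; hedge Δ=0.4460, bond B=-5.6202.
  t=2,j=2: stock 50.9600 → up 71.3440 (V=44.3536), down 30.5760 (V=7.7933). Price 26.8283; hedge Δ=0.8968, bond B=-18.8721.
  t=1,j=0: stock 15.6000 → up 21.8400 (V=4.1215), down 9.3600 (V=0.0000). Price 2.1796; hedge Δ=0.3302, bond B=-2.9722.
  t=1,j=1: stock 36.4000 → up 50.9600 (V=26.8283), down 21.8400 (V=4.1215). Price 15.9714; hedge Δ=0.7798, bond B=-12.4122.
  t=0,j=0: stock 26.0000 → up 36.4000 (V=15.9714), down 15.6000 (V=2.1796). Price 9.3895; hedge Δ=0.6631, bond B=-7.8502.
As a check, the time-0 holding Δ(0,0)·S0 + B(0,0) comes to 9.3895 — exactly V0.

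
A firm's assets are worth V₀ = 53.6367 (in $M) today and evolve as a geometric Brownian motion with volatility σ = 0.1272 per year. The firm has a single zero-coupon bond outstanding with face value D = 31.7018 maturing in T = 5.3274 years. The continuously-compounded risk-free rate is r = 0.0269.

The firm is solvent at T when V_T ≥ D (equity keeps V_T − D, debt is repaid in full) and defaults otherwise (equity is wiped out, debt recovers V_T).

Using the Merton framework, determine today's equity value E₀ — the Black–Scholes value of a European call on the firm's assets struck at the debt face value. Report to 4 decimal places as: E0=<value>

E0=26.2109

With assets at 53.6367 and a single debt payment of 31.7018 at 5.3274 years:
d₁ = [ln(V₀/D) + (r + σ²/2)T] / (σ√T)
   = [ln(53.6367/31.7018) + (0.0269 + 0.5·0.1272²)·5.3274] / (0.1272·√5.3274)
   = [0.525860 + 0.186405] / 0.293592 = 2.426035
d₂ = d₁ − σ√T = 2.426035 − 0.293592 = 2.132443
N(d₁) = 0.992368,  N(d₂) = 0.983515,  e^(−rT) = 0.866488
E₀ = V₀·N(d₁) − D·e^(−rT)·N(d₂)
   = 53.6367·0.992368 − 31.7018·0.866488·0.983515 = 26.210932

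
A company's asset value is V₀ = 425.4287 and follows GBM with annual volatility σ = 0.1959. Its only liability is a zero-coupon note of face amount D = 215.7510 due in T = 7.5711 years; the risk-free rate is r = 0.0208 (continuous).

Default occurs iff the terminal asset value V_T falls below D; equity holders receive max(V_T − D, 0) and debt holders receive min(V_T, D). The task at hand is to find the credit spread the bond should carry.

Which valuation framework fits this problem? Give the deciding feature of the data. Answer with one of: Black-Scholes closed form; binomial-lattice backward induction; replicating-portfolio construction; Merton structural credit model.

framework: Merton structural credit model

Key observation: the question is about default risk generated by asset-value dynamics against a debt face of 215.7510 — the structural framework prices exactly that.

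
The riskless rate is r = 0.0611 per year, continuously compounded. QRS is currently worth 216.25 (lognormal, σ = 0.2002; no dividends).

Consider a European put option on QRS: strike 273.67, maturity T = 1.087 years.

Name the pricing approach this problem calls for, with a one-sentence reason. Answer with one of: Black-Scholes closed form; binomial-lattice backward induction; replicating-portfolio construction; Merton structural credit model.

framework: Black-Scholes closed form

Key observation: with QRS following a GBM at constant σ and r, the European put struck at 273.67 prices in closed form — nothing here needs a stepwise model or a balance sheet.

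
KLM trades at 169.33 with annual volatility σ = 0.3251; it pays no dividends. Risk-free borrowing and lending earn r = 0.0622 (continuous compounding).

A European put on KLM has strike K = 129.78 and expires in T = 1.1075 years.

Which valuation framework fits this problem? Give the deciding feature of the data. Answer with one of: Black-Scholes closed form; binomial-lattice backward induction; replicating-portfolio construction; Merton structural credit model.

framework: Black-Scholes closed form

Key observation: the strike-129.78 put on KLM is European-exercise on a continuously-modelled lognormal underlying, so its value is a single closed-form evaluation.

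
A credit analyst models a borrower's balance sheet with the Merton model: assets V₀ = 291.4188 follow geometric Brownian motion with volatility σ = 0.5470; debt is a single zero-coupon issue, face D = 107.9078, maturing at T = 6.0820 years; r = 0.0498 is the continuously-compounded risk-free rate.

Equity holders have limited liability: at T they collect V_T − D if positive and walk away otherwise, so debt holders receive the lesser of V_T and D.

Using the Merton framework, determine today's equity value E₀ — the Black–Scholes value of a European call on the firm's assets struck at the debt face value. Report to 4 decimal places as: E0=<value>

E0=227.7220

Work the structural quantities from V₀ = 291.4188 against face 107.9078:
d₁ = [ln(V₀/D) + (r + σ²/2)T] / (σ√T)
   = [ln(291.4188/107.9078) + (0.0498 + 0.5·0.5470²)·6.0820] / (0.5470·√6.0820)
   = [0.993484 + 1.212778] / 1.348996 = 1.635485
d₂ = d₁ − σ√T = 1.635485 − 1.348996 = 0.286490
N(d₁) = 0.949026,  N(d₂) = 0.612748,  e^(−rT) = 0.738685
E₀ = V₀·N(d₁) − D·e^(−rT)·N(d₂)
   = 291.4188·0.949026 − 107.9078·0.738685·0.612748 = 227.722005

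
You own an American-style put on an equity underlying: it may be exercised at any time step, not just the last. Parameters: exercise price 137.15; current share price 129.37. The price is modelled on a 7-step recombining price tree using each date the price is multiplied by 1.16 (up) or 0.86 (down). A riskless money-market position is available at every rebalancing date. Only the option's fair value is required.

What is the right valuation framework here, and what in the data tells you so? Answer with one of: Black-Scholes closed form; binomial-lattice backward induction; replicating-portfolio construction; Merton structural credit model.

Key observation: the defining feature is the embedded early-exercise option across 7 discrete dates on the spot-129.37 tree; pricing the strike-137.15 put means working backward with an exercise test at every node.

framework: binomial-lattice backward induction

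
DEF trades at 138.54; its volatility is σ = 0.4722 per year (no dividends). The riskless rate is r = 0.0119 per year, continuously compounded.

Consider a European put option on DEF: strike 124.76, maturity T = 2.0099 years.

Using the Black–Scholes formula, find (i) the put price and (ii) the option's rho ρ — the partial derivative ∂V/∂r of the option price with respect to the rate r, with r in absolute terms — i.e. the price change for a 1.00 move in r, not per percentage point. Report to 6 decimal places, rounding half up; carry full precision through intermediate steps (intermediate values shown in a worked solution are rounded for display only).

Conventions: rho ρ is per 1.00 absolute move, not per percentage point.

σ√T = 0.4722·√2.0099 = 0.669442
d₁ = (ln(S/K) + (r+σ²/2)T) / (σ√T) = (ln(138.54/124.76) + (0.0119+0.4722²/2)·2.0099) / 0.669442 = (0.104767 + 0.247994) / 0.669442 = 0.526948
d₂ = d₁ − σ√T = 0.526948 − 0.669442 = -0.142494
e^{−rT} = 0.976366
N(−d₁) = 0.299115,  N(−d₂) = 0.556655
Put price V = K·e^{−rT}·N(−d₂) − S·N(−d₁) = 67.806947 − 41.439354 = 26.367592
ρ = −K·T·e^{−rT}·N(−d₂) = -136.285182

price = 26.367592
ρ = -136.285182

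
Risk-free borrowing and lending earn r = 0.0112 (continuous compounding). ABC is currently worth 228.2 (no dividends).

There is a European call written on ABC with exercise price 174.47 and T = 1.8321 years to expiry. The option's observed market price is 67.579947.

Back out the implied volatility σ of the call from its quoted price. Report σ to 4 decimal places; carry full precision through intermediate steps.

At σ = 0.2901 the Black–Scholes value reproduces the quote:
σ√T = 0.2901·√1.8321 = 0.392665
d₁ = (ln(S/K) + (r+σ²/2)T) / (σ√T) = (ln(228.2/174.47) + (0.0112+0.2901²/2)·1.8321) / 0.392665 = (0.268470 + 0.097612) / 0.392665 = 0.932301
d₂ = d₁ − σ√T = 0.932301 − 0.392665 = 0.539636
e^{−rT} = 0.979690
N(d₁) = 0.824410,  N(d₂) = 0.705276
V = S·N(d₁) − K·e^{−rT}·N(d₂) = 188.130252 − 120.550305 = 67.579947 (the observed quote) — the price is monotone increasing in volatility, hence this σ is the only solution

sigma = 0.2901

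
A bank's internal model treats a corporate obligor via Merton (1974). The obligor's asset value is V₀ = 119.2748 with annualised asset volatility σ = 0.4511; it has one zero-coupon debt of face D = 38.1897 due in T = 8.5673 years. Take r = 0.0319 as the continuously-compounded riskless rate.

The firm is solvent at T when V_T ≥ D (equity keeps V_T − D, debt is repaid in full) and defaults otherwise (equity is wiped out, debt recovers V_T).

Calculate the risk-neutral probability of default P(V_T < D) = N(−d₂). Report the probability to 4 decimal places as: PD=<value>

Apply the equity-as-call identities (strike 38.1897, horizon 8.5673 years):
d₁ = [ln(V₀/D) + (r + σ²/2)T] / (σ√T)
   = [ln(119.2748/38.1897) + (0.0319 + 0.5·0.4511²)·8.5673] / (0.4511·√8.5673)
   = [1.138864 + 1.144982] / 1.320367 = 1.729705
d₂ = d₁ − σ√T = 1.729705 − 1.320367 = 0.409338
risk-neutral PD = N(−d₂) = N(-0.409338) = 0.341146

PD=0.3411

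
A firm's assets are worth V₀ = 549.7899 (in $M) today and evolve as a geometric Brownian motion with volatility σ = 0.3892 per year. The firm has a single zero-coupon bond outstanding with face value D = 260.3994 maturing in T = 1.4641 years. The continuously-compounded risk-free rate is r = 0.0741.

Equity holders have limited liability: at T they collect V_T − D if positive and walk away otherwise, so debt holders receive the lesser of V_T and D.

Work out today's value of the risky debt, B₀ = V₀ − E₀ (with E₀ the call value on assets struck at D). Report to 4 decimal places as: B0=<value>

Equity is a call on the firm's assets struck at D = 260.3994:
d₁ = [ln(V₀/D) + (r + σ²/2)T] / (σ√T)
   = [ln(549.7899/260.3994) + (0.0741 + 0.5·0.3892²)·1.4641] / (0.3892·√1.4641)
   = [0.747320 + 0.219378] / 0.470932 = 2.052733
d₂ = d₁ − σ√T = 2.052733 − 0.470932 = 1.581801
N(d₁) = 0.979951,  N(d₂) = 0.943153,  e^(−rT) = 0.897188
E₀ = V₀·N(d₁) − D·e^(−rT)·N(d₂)
   = 549.7899·0.979951 − 260.3994·0.897188·0.943153 = 318.420928
B₀ = V₀ − E₀ = 549.7899 − 318.420928 = 231.368972

B0=231.3690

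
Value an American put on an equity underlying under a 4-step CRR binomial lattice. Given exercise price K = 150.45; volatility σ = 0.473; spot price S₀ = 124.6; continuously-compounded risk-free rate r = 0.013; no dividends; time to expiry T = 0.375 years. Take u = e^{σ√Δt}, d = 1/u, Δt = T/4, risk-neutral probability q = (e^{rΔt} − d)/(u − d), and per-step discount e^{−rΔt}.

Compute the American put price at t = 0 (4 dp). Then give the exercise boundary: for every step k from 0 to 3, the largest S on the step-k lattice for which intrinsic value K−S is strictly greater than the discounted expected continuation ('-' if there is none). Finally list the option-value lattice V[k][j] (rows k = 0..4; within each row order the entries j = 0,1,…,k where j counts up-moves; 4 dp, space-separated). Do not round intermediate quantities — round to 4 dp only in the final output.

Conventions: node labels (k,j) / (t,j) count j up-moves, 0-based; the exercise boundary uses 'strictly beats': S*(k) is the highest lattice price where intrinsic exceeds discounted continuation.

Δt=0.09375, u=1.15584, d=0.86517, q=0.46805, disc=e^(-rΔt)=0.99878
k=4 terminal: V=max(K-S,0) → 80.6381 57.1839 25.8500 0.0000 0.0000
k=3: j=0 S=80.6913 intr=69.7587 cont=69.5755 V=69.7587[EX]; j=1 S=107.8005 intr=42.6495 cont=42.4662 V=42.6495[EX]; j=2 S=144.0175 intr=6.4325 cont=13.7341 V=13.7341[hold]; j=3 S=192.4020 intr=0.0000 cont=0.0000 V=0.0000[hold]  S*(3)=107.8005
k=2: j=0 S=93.2661 intr=57.1839 cont=57.0007 V=57.1839[EX]; j=1 S=124.6000 intr=25.8500 cont=29.0801 V=29.0801[hold]; j=2 S=166.4610 intr=0.0000 cont=7.2969 V=7.2969[hold]  S*(2)=93.2661
k=1: j=0 S=107.8005 intr=42.6495 cont=43.9762 V=43.9762[hold]; j=1 S=144.0175 intr=6.4325 cont=18.8614 V=18.8614[hold]  S*(1)=-
k=0: j=0 S=124.6000 intr=25.8500 cont=32.1820 V=32.1820[hold]  S*(0)=-

price = 32.1820
boundary = - - 93.2661 107.8005
tree:
32.1820
43.9762 18.8614
57.1839 29.0801 7.2969
69.7587 42.6495 13.7341 0.0000
80.6381 57.1839 25.8500 0.0000 0.0000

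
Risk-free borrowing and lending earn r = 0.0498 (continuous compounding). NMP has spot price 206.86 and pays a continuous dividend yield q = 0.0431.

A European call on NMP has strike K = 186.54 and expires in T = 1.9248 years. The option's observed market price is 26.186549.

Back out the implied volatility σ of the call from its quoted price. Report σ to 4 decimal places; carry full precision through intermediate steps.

sigma = 0.1327

At σ = 0.1327 the Black–Scholes value reproduces the quote:
σ√T = 0.1327·√1.9248 = 0.184104
d₁ = (ln(S/K) + (r−q+σ²/2)T) / (σ√T) = (ln(206.86/186.54) + (0.0498−0.0431+0.1327²/2)·1.9248) / 0.184104 = (0.103397 + 0.029843) / 0.184104 = 0.723720
d₂ = d₁ − σ√T = 0.723720 − 0.184104 = 0.539616
e^{−rT} = 0.908596
e^{−qT} = 0.920389
N(d₁) = 0.765381,  N(d₂) = 0.705269
V = S·e^{−qT}·N(d₁) − K·e^{−rT}·N(d₂) = 145.722192 − 119.535643 = 26.186549 (matching the quote); vega is positive throughout, so no other σ reproduces this price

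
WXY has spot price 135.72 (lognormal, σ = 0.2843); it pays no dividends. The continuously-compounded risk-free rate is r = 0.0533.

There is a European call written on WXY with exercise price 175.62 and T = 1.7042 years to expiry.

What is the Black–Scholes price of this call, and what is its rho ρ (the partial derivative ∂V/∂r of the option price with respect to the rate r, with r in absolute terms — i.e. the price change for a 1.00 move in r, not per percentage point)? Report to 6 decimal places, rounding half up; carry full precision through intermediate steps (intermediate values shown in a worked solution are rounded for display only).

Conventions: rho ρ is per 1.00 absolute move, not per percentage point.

σ√T = 0.2843·√1.7042 = 0.371139
d₁ = (ln(S/K) + (r+σ²/2)T) / (σ√T) = (ln(135.72/175.62) + (0.0533+0.2843²/2)·1.7042) / 0.371139 = (-0.257729 + 0.159706) / 0.371139 = -0.264112
d₂ = d₁ − σ√T = -0.264112 − 0.371139 = -0.635252
e^{−rT} = 0.913169
N(d₁) = 0.395847,  N(d₂) = 0.262632
Call price V = S·N(d₁) − K·e^{−rT}·N(d₂) = 53.724310 − 42.118522 = 11.605788
ρ = K·T·e^{−rT}·N(d₂) = 71.778386

price = 11.605788
ρ = 71.778386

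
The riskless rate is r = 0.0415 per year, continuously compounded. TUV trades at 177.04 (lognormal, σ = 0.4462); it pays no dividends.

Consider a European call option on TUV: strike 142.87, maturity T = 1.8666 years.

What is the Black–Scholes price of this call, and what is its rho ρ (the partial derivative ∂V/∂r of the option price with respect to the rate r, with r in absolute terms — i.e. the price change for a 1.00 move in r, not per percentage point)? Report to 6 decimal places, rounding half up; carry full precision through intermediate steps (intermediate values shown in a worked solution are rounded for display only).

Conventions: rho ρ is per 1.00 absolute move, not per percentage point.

σ√T = 0.4462·√1.8666 = 0.609614
d₁ = (ln(S/K) + (r+σ²/2)T) / (σ√T) = (ln(177.04/142.87) + (0.0415+0.4462²/2)·1.8666) / 0.609614 = (0.214441 + 0.263279) / 0.609614 = 0.783642
d₂ = d₁ − σ√T = 0.783642 − 0.609614 = 0.174027
e^{−rT} = 0.925460
N(d₁) = 0.783375,  N(d₂) = 0.569078
Call price V = S·N(d₁) − K·e^{−rT}·N(d₂) = 138.688682 − 75.243803 = 63.444879
ρ = K·T·e^{−rT}·N(d₂) = 140.450082

price = 63.444879
ρ = 140.450082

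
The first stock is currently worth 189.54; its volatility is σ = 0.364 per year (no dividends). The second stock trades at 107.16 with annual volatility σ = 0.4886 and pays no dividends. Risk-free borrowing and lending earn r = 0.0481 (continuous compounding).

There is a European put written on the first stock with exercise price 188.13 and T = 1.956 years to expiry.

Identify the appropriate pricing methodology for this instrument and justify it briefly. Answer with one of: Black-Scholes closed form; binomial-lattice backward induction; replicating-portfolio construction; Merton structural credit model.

Key observation: everything needed for the exact continuous-time valuation of the European put on the first stock (strike 188.13) is given, and no feature rules the closed form out.

framework: Black-Scholes closed form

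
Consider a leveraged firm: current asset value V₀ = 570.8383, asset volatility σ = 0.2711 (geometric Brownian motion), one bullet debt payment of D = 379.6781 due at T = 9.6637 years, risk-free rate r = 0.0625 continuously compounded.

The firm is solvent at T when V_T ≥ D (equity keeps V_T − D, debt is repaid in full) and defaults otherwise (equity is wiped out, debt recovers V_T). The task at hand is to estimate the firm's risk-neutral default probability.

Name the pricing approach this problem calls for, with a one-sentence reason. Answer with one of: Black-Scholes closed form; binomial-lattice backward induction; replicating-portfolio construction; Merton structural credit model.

framework: Merton structural credit model

Key observation: the asked-for credit quantity lives on the firm's capital structure — asset value, asset volatility, debt face 379.6781 — which is the structural model's domain.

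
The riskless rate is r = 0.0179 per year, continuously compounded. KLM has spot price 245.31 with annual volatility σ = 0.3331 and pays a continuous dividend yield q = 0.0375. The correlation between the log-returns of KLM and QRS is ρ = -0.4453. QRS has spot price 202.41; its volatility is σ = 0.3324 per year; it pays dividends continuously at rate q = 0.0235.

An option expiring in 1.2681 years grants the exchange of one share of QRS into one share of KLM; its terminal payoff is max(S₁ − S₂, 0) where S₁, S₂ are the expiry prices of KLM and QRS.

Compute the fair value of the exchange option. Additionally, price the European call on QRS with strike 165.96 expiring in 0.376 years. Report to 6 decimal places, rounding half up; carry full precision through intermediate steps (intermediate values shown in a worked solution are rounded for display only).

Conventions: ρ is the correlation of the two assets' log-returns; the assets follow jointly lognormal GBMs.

σ_eff = √(σ₁² + σ₂² − 2ρσ₁σ₂) = √(0.3331² + 0.3324² − 2·-0.4453·0.3331·0.3324) = 0.565734
d₁ = (ln(S₁/S₂) + (q₂ − q₁ + σ_eff²/2)T) / (σ_eff√T) = (ln(245.31/202.41) + (0.0235 − 0.0375 + 0.160027)·1.2681) / 0.637073 = 0.592405
d₂ = d₁ − σ_eff√T = 0.592405 − 0.637073 = -0.044668
N(d₁) = 0.723210,  N(d₂) = 0.482186
V = S₁·e^{−q₁T}·N(d₁) − S₂·e^{−q₂T}·N(d₂) = 169.171590 − 94.733680 = 74.437911
[vanilla: QRS call K=165.96]
σ√T = 0.3324·√0.376 = 0.203824
d₁ = (ln(S/K) + (r−q+σ²/2)T) / (σ√T) = (ln(202.41/165.96) + (0.0179−0.0235+0.3324²/2)·0.376) / 0.203824 = (0.198549 + 0.018666) / 0.203824 = 1.065700
d₂ = d₁ − σ√T = 1.065700 − 0.203824 = 0.861876
e^{−rT} = 0.993292
e^{−qT} = 0.991203
N(d₁) = 0.856720,  N(d₂) = 0.805622
price = S·e^{−qT}·N(d₁) − K·e^{−rT}·N(d₂) = 171.883273 − 132.804210 = 39.079063

exchange price = 74.437911
price(QRS call K=165.96) = 39.079063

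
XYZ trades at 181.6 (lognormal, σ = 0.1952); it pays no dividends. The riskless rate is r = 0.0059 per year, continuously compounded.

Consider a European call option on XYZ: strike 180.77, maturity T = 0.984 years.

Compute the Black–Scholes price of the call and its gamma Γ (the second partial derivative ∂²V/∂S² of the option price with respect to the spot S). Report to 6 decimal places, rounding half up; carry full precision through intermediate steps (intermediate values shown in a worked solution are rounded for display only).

price = 14.892193
Γ = 0.011218

σ√T = 0.1952·√0.984 = 0.193632
d₁ = (ln(S/K) + (r+σ²/2)T) / (σ√T) = (ln(181.6/180.77) + (0.0059+0.1952²/2)·0.984) / 0.193632 = (0.004581 + 0.024552) / 0.193632 = 0.150457
d₂ = d₁ − σ√T = 0.150457 − 0.193632 = -0.043175
e^{−rT} = 0.994211
N(d₁) = 0.559798,  N(d₂) = 0.482781
Call price V = S·N(d₁) − K·e^{−rT}·N(d₂) = 101.659292 − 86.767099 = 14.892193
φ(d₁) = (1/√(2π))·e^{−d₁²/2} = 0.394452
Γ = φ(d₁) / (S·σ·√T) = 0.011218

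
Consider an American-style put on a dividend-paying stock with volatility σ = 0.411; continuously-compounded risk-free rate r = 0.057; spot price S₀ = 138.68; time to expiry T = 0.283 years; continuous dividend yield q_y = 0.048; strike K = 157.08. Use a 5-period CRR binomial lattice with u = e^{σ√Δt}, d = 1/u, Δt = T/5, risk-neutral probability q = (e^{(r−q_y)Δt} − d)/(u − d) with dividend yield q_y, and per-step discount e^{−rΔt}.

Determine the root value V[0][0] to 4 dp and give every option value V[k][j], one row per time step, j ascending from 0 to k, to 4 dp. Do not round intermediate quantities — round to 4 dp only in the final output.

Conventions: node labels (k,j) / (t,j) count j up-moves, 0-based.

price = 23.5994
tree:
23.5994
32.5561 13.9847
43.0332 21.3427 6.0496
53.6568 31.3183 10.6007 1.1241
63.2909 43.0332 18.4000 2.1611 0.0000
72.0275 53.6568 31.3183 4.1548 0.0000 0.0000

Δt=0.05660  u=1.10272  d=0.90685  q=0.47818  discount=0.99678
step 5 (expiry): payoffs max(K−S,0) = 72.0275 53.6568 31.3183 4.1548 0.0000 0.0000
k=4: (k=4,j=0): S=93.7891, K−S=63.2909, hold=63.0394 ⇒ V=63.2909 exercise | (k=4,j=1): S=114.0468, K−S=43.0332, hold=42.8366 ⇒ V=43.0332 exercise | (k=4,j=2): S=138.6800, K−S=18.4000, hold=18.2703 ⇒ V=18.4000 exercise | (k=4,j=3): S=168.6337, K−S=0.0000, hold=2.1611 ⇒ V=2.1611 continue | (k=4,j=4): S=205.0572, K−S=0.0000, hold=0.0000 ⇒ V=0.0000 continue
k=3: (k=3,j=0): S=103.4232, K−S=53.6568, hold=53.4315 ⇒ V=53.6568 exercise | (k=3,j=1): S=125.7617, K−S=31.3183, hold=31.1535 ⇒ V=31.3183 exercise | (k=3,j=2): S=152.9252, K−S=4.1548, hold=10.6007 ⇒ V=10.6007 continue | (k=3,j=3): S=185.9558, K−S=0.0000, hold=1.1241 ⇒ V=1.1241 continue
k=2: (k=2,j=0): S=114.0468, K−S=43.0332, hold=42.8366 ⇒ V=43.0332 exercise | (k=2,j=1): S=138.6800, K−S=18.4000, hold=21.3427 ⇒ V=21.3427 continue | (k=2,j=2): S=168.6337, K−S=0.0000, hold=6.0496 ⇒ V=6.0496 continue
k=1: (k=1,j=0): S=125.7617, K−S=31.3183, hold=32.5561 ⇒ V=32.5561 continue | (k=1,j=1): S=152.9252, K−S=4.1548, hold=13.9847 ⇒ V=13.9847 continue
k=0: (k=0,j=0): S=138.6800, K−S=18.4000, hold=23.5994 ⇒ V=23.5994 continue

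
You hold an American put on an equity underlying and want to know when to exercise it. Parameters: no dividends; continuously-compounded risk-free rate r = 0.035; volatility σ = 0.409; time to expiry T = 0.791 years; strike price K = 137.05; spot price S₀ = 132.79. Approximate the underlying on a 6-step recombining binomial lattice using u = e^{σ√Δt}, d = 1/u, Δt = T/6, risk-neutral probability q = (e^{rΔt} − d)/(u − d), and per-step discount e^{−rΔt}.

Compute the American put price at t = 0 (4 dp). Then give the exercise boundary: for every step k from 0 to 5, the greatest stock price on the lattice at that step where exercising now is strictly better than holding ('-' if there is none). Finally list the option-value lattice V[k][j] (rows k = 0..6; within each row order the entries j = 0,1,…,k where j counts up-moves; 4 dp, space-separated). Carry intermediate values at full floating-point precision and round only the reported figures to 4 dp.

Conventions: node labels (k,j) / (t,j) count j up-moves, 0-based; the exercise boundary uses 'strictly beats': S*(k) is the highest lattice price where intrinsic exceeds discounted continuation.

Δt=0.13183, u=1.16010, d=0.86200, q=0.47846, disc=e^(-rΔt)=0.99540
k=6 terminal: V=max(K-S,0) → 82.5746 63.7357 38.3818 4.2600 0.0000 0.0000 0.0000
k=5: j=0 S=63.1967 intr=73.8533 cont=73.2223 V=73.8533[EX]; j=1 S=85.0517 intr=51.9983 cont=51.3674 V=51.9983[EX]; j=2 S=114.4646 intr=22.5854 cont=21.9545 V=22.5854[EX]; j=3 S=154.0492 intr=0.0000 cont=2.2115 V=2.2115[hold]; j=4 S=207.3231 intr=0.0000 cont=0.0000 V=0.0000[hold]; j=5 S=279.0205 intr=0.0000 cont=0.0000 V=0.0000[hold]  S*(5)=114.4646
k=4: j=0 S=73.3143 intr=63.7357 cont=63.1048 V=63.7357[EX]; j=1 S=98.6682 intr=38.3818 cont=37.7509 V=38.3818[EX]; j=2 S=132.7900 intr=4.2600 cont=12.7783 V=12.7783[hold]; j=3 S=178.7120 intr=0.0000 cont=1.1481 V=1.1481[hold]; j=4 S=240.5149 intr=0.0000 cont=0.0000 V=0.0000[hold]  S*(4)=98.6682
k=3: j=0 S=85.0517 intr=51.9983 cont=51.3674 V=51.9983[EX]; j=1 S=114.4646 intr=22.5854 cont=26.0113 V=26.0113[hold]; j=2 S=154.0492 intr=0.0000 cont=7.1805 V=7.1805[hold]; j=3 S=207.3231 intr=0.0000 cont=0.5960 V=0.5960[hold]  S*(3)=85.0517
k=2: j=0 S=98.6682 intr=38.3818 cont=39.3825 V=39.3825[hold]; j=1 S=132.7900 intr=4.2600 cont=16.9234 V=16.9234[hold]; j=2 S=178.7120 intr=0.0000 cont=4.0116 V=4.0116[hold]  S*(2)=-
k=1: j=0 S=114.4646 intr=22.5854 cont=28.5050 V=28.5050[hold]; j=1 S=154.0492 intr=0.0000 cont=10.6962 V=10.6962[hold]  S*(1)=-
k=0: j=0 S=132.7900 intr=4.2600 cont=19.8922 V=19.8922[hold]  S*(0)=-

price = 19.8922
boundary = - - - 85.0517 98.6682 114.4646
tree:
19.8922
28.5050 10.6962
39.3825 16.9234 4.0116
51.9983 26.0113 7.1805 0.5960
63.7357 38.3818 12.7783 1.1481 0.0000
73.8533 51.9983 22.5854 2.2115 0.0000 0.0000
82.5746 63.7357 38.3818 4.2600 0.0000 0.0000 0.0000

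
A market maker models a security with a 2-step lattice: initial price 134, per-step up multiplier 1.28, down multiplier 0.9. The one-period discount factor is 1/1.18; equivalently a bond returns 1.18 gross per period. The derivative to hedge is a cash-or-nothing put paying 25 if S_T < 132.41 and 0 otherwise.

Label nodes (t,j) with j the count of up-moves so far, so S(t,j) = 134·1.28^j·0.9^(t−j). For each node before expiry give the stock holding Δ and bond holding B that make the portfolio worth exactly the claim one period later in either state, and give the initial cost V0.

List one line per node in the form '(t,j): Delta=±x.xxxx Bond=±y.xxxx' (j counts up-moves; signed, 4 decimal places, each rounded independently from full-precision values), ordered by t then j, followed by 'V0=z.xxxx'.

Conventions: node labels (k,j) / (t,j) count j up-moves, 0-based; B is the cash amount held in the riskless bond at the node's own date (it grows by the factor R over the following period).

(0,0): Delta=-0.1095 Bond=15.9154
(1,0): Delta=-0.5455 Bond=71.3649
(1,1): Delta=0.0000 Bond=0.0000
V0=1.2434

Since d<R<u, set p* = (R−d)/(u−d) = 0.7368; price each node as the discounted p*-expectation of its children.
Expiry values: V(2,0)=25.0000, V(2,1)=0.0000, V(2,2)=0.0000
(1,0): S=120.6000. Δ = (V_up−V_dn)/(S_up−S_dn) = (0.0000−25.0000)/(154.3680−108.5400) = -0.5455. V = [p*·0.0000 + (1−p*)·25.0000]/1.18 = 5.5754. B = V − Δ·S = 71.3649.
(1,1): S=171.5200. Δ = (V_up−V_dn)/(S_up−S_dn) = (0.0000−0.0000)/(219.5456−154.3680) = 0.0000. V = [p*·0.0000 + (1−p*)·0.0000]/1.18 = 0.0000. B = V − Δ·S = 0.0000.
(0,0): S=134.0000. Δ = (V_up−V_dn)/(S_up−S_dn) = (0.0000−5.5754)/(171.5200−120.6000) = -0.1095. V = [p*·0.0000 + (1−p*)·5.5754]/1.18 = 1.2434. B = V − Δ·S = 15.9154.
Sanity check at the root: Δ(0,0)·S0 + B(0,0) reproduces V0 = 1.2434.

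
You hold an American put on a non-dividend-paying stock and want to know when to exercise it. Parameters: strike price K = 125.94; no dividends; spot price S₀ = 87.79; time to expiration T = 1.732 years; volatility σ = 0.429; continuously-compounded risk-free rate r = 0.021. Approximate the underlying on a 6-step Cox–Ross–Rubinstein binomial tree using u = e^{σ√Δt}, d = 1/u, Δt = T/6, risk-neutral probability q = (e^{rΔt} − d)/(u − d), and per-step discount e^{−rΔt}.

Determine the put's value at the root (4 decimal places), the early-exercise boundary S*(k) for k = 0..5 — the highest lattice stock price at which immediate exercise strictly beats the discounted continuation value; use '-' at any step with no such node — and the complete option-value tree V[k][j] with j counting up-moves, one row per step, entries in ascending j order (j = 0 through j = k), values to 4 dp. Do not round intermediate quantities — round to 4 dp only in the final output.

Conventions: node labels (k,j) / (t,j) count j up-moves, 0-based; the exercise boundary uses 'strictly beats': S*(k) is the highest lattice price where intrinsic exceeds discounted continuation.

Δt=0.28867, u=1.25922, d=0.79414, q=0.45570, disc=e^(-rΔt)=0.99396
k=6 terminal: V=max(K-S,0) → 103.9190 91.0228 70.5741 38.1500 0.0000 0.0000 0.0000
k=5: j=0 S=27.7293 intr=98.2107 cont=97.4496 V=98.2107[EX]; j=1 S=43.9684 intr=81.9716 cont=81.2104 V=81.9716[EX]; j=2 S=69.7178 intr=56.2222 cont=55.4611 V=56.2222[EX]; j=3 S=110.5469 intr=15.3931 cont=20.6394 V=20.6394[hold]; j=4 S=175.2868 intr=0.0000 cont=0.0000 V=0.0000[hold]; j=5 S=277.9405 intr=0.0000 cont=0.0000 V=0.0000[hold]  S*(5)=69.7178
k=4: j=0 S=34.9172 intr=91.0228 cont=90.2616 V=91.0228[EX]; j=1 S=55.3659 intr=70.5741 cont=69.8130 V=70.5741[EX]; j=2 S=87.7900 intr=38.1500 cont=39.7651 V=39.7651[hold]; j=3 S=139.2027 intr=0.0000 cont=11.1660 V=11.1660[hold]; j=4 S=220.7244 intr=0.0000 cont=0.0000 V=0.0000[hold]  S*(4)=55.3659
k=3: j=0 S=43.9684 intr=81.9716 cont=81.2104 V=81.9716[EX]; j=1 S=69.7178 intr=56.2222 cont=56.1926 V=56.2222[EX]; j=2 S=110.5469 intr=15.3931 cont=26.5708 V=26.5708[hold]; j=3 S=175.2868 intr=0.0000 cont=6.0409 V=6.0409[hold]  S*(3)=69.7178
k=2: j=0 S=55.3659 intr=70.5741 cont=69.8130 V=70.5741[EX]; j=1 S=87.7900 intr=38.1500 cont=42.4518 V=42.4518[hold]; j=2 S=139.2027 intr=0.0000 cont=17.1112 V=17.1112[hold]  S*(2)=55.3659
k=1: j=0 S=69.7178 intr=56.2222 cont=57.4096 V=57.4096[hold]; j=1 S=110.5469 intr=15.3931 cont=30.7172 V=30.7172[hold]  S*(1)=-
k=0: j=0 S=87.7900 intr=38.1500 cont=44.9723 V=44.9723[hold]  S*(0)=-

price = 44.9723
boundary = - - 55.3659 69.7178 55.3659 69.7178
tree:
44.9723
57.4096 30.7172
70.5741 42.4518 17.1112
81.9716 56.2222 26.5708 6.0409
91.0228 70.5741 39.7651 11.1660 0.0000
98.2107 81.9716 56.2222 20.6394 0.0000 0.0000
103.9190 91.0228 70.5741 38.1500 0.0000 0.0000 0.0000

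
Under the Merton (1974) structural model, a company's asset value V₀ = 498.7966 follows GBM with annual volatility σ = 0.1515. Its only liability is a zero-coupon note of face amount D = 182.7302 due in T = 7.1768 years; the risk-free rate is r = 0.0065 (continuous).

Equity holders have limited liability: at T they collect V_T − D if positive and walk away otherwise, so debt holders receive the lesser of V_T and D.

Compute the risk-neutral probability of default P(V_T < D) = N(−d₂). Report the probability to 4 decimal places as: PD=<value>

PD=0.0085

Apply the equity-as-call identities (strike 182.7302, horizon 7.1768 years):
d₁ = [ln(V₀/D) + (r + σ²/2)T] / (σ√T)
   = [ln(498.7966/182.7302) + (0.0065 + 0.5·0.1515²)·7.1768] / (0.1515·√7.1768)
   = [1.004188 + 0.129011] / 0.405862 = 2.792081
d₂ = d₁ − σ√T = 2.792081 − 0.405862 = 2.386219
risk-neutral PD = N(−d₂) = N(-2.386219) = 0.008511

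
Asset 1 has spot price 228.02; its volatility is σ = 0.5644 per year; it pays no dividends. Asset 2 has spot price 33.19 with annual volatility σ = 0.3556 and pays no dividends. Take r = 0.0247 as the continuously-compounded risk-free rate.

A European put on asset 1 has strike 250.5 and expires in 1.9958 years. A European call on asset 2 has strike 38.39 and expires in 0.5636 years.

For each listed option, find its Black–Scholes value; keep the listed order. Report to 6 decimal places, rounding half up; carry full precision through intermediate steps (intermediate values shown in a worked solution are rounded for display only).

price(asset 1 put K=250.5) = 77.594593
price(asset 2 call K=38.39) = 1.883592

[asset 1 put K=250.5]
σ√T = 0.5644·√1.9958 = 0.797344
d₁ = (ln(S/K) + (r+σ²/2)T) / (σ√T) = (ln(228.02/250.5) + (0.0247+0.5644²/2)·1.9958) / 0.797344 = (-0.094026 + 0.367175) / 0.797344 = 0.342574
d₂ = d₁ − σ√T = 0.342574 − 0.797344 = -0.454770
e^{−rT} = 0.951899
N(−d₁) = 0.365960,  N(−d₂) = 0.675363
price = K·e^{−rT}·N(−d₂) − S·N(−d₁) = 161.040684 − 83.446091 = 77.594593
[asset 2 call K=38.39]
σ√T = 0.3556·√0.5636 = 0.266961
d₁ = (ln(S/K) + (r+σ²/2)T) / (σ√T) = (ln(33.19/38.39) + (0.0247+0.3556²/2)·0.5636) / 0.266961 = (-0.145548 + 0.049555) / 0.266961 = -0.359579
d₂ = d₁ − σ√T = -0.359579 − 0.266961 = -0.626540
e^{−rT} = 0.986176
N(d₁) = 0.359581,  N(d₂) = 0.265480
price = S·N(d₁) − K·e^{−rT}·N(d₂) = 11.934492 − 10.050900 = 1.883592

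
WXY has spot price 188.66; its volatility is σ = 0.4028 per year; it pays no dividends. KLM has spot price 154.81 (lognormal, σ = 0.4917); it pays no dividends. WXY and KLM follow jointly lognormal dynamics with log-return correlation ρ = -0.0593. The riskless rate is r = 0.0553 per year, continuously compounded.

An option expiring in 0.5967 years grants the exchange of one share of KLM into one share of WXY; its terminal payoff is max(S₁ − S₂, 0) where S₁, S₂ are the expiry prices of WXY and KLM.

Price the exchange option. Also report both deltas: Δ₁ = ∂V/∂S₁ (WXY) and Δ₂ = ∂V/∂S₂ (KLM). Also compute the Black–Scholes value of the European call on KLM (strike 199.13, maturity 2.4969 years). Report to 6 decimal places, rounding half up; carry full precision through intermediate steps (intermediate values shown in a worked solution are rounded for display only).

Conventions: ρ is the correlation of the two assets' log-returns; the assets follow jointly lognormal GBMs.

exchange price = 53.690455
Δ1 = 0.740232
Δ2 = -0.555273
price(KLM call K=199.13) = 40.807159

σ_eff = √(σ₁² + σ₂² − 2ρσ₁σ₂) = √(0.4028² + 0.4917² − 2·-0.0593·0.4028·0.4917) = 0.653840
d₁ = (ln(S₁/S₂) + (q₂ − q₁ + σ_eff²/2)T) / (σ_eff√T) = (ln(188.66/154.81) + (0.0 − 0.0 + 0.213753)·0.5967) / 0.505067 = 0.644061
d₂ = d₁ − σ_eff√T = 0.644061 − 0.505067 = 0.138994
N(d₁) = 0.740232,  N(d₂) = 0.555273
V = S₁·e^{−q₁T}·N(d₁) − S₂·e^{−q₂T}·N(d₂) = 139.652209 − 85.961753 = 53.690455
Δ₁ = e^{−q₁T}·N(d₁) = 0.740232;  Δ₂ = −e^{−q₂T}·N(d₂) = -0.555273
[vanilla: KLM call K=199.13]
σ√T = 0.4917·√2.4969 = 0.776964
d₁ = (ln(S/K) + (r+σ²/2)T) / (σ√T) = (ln(154.81/199.13) + (0.0553+0.4917²/2)·2.4969) / 0.776964 = (-0.251759 + 0.439915) / 0.776964 = 0.242168
d₂ = d₁ − σ√T = 0.242168 − 0.776964 = -0.534796
e^{−rT} = 0.871030
N(d₁) = 0.595675,  N(d₂) = 0.296395
price = S·N(d₁) − K·e^{−rT}·N(d₂) = 92.216436 − 51.409277 = 40.807159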